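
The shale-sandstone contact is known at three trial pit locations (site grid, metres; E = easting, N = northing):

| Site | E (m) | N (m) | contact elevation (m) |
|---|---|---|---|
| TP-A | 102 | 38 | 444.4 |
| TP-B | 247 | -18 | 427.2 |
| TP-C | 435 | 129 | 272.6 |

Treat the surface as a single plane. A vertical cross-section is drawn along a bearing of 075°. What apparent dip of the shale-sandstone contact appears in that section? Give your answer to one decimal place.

26.3°

Let the plane be z = a·E + b·N + c.
TP-B−TP-A: 145a − 56b = −17.2;  TP-C−TP-A: 333a + 91b = −171.8.
Solving gives a = −0.35129, b = −0.60244.
Unit vector along 075° is (sin 75°, cos 75°) = (0.9659, 0.2588).
Slope in that direction = a·(0.9659) + b·(0.2588) = −0.49524.
Apparent dip = arctan|0.49524| = 26.3° (true dip is 34.9°, so apparent ≤ true as expected).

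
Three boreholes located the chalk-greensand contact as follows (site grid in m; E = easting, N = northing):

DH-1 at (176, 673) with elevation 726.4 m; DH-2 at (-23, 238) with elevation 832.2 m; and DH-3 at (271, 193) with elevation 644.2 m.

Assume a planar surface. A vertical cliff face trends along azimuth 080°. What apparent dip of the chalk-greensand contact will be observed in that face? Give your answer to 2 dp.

31.58°

Let the plane be z = a·E + b·N + c.
DH-2−DH-1: −199a − 435b = 105.8;  DH-3−DH-1: 95a − 480b = −82.2.
Solving gives a = −0.63240, b = 0.04609.
Unit vector along 080° is (sin 80°, cos 80°) = (0.9848, 0.1736).
Slope in that direction = a·(0.9848) + b·(0.1736) = −0.61479.
Apparent dip = arctan|0.61479| = 31.58° (true dip is 32.4°, so apparent ≤ true as expected).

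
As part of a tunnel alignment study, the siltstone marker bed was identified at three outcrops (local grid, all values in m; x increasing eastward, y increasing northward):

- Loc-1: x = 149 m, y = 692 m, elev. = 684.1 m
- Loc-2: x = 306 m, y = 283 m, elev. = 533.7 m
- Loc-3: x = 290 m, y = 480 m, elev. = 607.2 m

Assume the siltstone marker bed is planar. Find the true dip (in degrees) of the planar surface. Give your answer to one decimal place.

Two edge vectors: Loc-1→Loc-2 = (157, -409, -150.4), Loc-1→Loc-3 = (141, -212, -76.9).
Normal n = (Loc-1→Loc-2) × (Loc-1→Loc-3) = (-432.7, -9133.1, 24385).
So ∂z/∂x = −n_x/n_z = 0.01774 and ∂z/∂y = −n_y/n_z = 0.37454.
Gradient magnitude |∇z| = √(a² + b²) = √(0.00031 + 0.14028) = 0.37496.
True dip = arctan(0.37496) = 20.6°, dipping toward S (azimuth ≈ 183°).

20.6°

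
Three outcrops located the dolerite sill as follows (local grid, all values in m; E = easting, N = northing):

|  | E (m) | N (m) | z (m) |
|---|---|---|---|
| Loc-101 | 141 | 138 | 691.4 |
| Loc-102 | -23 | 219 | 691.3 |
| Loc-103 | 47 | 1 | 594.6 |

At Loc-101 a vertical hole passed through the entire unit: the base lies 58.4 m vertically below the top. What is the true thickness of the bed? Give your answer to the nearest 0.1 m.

Let the plane be z = a·E + b·N + c.
Loc-102−Loc-101: −164a + 81b = −0.1;  Loc-103−Loc-101: −94a − 137b = −96.8.
Solving gives a = 0.26110, b = 0.52742.
|∇z| = √(a²+b²) = 0.58851, so dip δ = arctan(0.58851) = 30.48°.
True thickness = vertical thickness × cos δ = 58.4 × cos 30.48° = 50.3 m.

50.3 m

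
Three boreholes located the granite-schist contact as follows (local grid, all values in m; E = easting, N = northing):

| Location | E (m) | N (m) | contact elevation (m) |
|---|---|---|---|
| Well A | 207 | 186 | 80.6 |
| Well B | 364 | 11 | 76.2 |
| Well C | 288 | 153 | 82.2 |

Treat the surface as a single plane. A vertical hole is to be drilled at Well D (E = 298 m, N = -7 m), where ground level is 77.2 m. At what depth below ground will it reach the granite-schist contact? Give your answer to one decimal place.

Let the plane be z = a·E + b·N + c.
Well B−Well A: 157a − 175b = −4.4;  Well C−Well A: 81a − 33b = 1.6.
Solving gives a = 0.04728, b = 0.06756.
Then c = 80.6 − a·207 − b·186 = 58.25.
At (298, -7): z_contact = 14.09 − 0.47 + 58.25 = 71.86 m.
Depth below ground = 77.2 − 71.86 = 5.3 m.

5.3 m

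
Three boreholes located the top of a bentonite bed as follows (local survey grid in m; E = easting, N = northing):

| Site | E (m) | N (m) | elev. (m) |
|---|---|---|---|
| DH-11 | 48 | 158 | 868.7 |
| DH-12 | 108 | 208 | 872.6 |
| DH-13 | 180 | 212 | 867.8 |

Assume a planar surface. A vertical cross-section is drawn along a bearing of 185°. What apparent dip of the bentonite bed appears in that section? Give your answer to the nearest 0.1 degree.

Let the plane be z = a·E + b·N + c.
DH-12−DH-11: 60a + 50b = 3.9;  DH-13−DH-11: 132a + 54b = −0.9.
Solving gives a = −0.07607, b = 0.16929.
Unit vector along 185° is (sin 185°, cos 185°) = (-0.0872, -0.9962).
Slope in that direction = a·(-0.0872) + b·(-0.9962) = −0.16201.
Apparent dip = arctan|0.16201| = 9.2° (true dip is 10.5°, so apparent ≤ true as expected).

9.2°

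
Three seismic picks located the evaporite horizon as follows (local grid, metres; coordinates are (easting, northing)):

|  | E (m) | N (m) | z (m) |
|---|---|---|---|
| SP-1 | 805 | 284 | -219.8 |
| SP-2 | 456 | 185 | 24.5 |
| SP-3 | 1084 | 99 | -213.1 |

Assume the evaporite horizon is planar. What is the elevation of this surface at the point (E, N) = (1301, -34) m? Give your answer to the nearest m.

Let the plane be z = a·E + b·N + c.
SP-2−SP-1: −349a − 99b = 244.3;  SP-3−SP-1: 279a − 185b = 6.7.
Solving gives a = −0.48307, b = −0.76474.
Then c = -219.8 − a·805 − b·284 = 386.26.
At (1301, -34): z = −628.5 + 26.0 + 386.26 = -216.2 m.

-216 m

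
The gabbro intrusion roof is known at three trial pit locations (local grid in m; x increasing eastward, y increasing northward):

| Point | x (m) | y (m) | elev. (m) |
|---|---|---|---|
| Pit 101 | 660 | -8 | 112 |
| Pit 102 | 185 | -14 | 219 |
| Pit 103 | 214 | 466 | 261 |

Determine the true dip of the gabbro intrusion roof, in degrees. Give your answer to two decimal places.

Two edge vectors: Pit 101→Pit 102 = (-475, -6, 107), Pit 101→Pit 103 = (-446, 474, 149).
Normal n = (Pit 101→Pit 102) × (Pit 101→Pit 103) = (-51612, 23053, -227826).
So ∂z/∂x = −n_x/n_z = −0.22654 and ∂z/∂y = −n_y/n_z = 0.10119.
Gradient magnitude |∇z| = √(a² + b²) = √(0.05132 + 0.01024) = 0.24811.
True dip = arctan(0.24811) = 13.93°, dipping toward ESE (azimuth ≈ 114°).

13.93°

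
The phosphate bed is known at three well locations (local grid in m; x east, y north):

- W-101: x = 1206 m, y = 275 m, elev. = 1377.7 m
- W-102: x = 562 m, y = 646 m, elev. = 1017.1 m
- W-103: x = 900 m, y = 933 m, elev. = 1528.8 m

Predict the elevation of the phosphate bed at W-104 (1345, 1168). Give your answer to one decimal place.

2106.9 m

Let the plane be z = a·x + b·y + c.
W-102−W-101: −644a + 371b = −360.6;  W-103−W-101: −306a + 658b = 151.1.
Solving gives a = 0.945546, b = 0.669357.
Then c = 1377.7 − a·1206 − b·275 = 53.30.
At (1345, 1168): z = 1271.8 + 781.8 + 53.30 = 2106.9 m.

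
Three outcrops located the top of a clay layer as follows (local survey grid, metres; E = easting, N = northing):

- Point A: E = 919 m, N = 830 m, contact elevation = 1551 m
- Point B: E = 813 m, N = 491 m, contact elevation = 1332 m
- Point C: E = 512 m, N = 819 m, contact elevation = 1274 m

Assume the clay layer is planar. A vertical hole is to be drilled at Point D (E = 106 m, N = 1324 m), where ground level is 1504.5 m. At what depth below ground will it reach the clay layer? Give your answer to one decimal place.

281.4 m

Let the plane be z = a·E + b·N + c.
Point B−Point A: −106a − 339b = −219;  Point C−Point A: −407a − 11b = −277.
Solving gives a = 0.668782, b = 0.436900.
Then c = 1551 − a·919 − b·830 = 573.76.
At (106, 1324): z_contact = 70.89 + 578.46 + 573.76 = 1223.11 m.
Depth below ground = 1504.5 − 1223.11 = 281.4 m.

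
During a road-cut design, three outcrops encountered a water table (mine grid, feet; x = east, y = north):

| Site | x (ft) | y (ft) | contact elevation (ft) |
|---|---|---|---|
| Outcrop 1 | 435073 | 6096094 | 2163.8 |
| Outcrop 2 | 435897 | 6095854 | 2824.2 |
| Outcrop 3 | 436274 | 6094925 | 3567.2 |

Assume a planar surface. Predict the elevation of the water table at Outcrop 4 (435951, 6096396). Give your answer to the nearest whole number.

Let the plane be z = a·x + b·y + c.
Outcrop 2−Outcrop 1: 824a − 240b = 660.4;  Outcrop 3−Outcrop 1: 1201a − 1169b = 1403.4.
Solving gives a = 0.64471301, b = −0.53815198.
Then c = 2163.8 − a·435073 − b·6096094 = 3002291.66.
At (435951, 6096396): z = 281063.3 − 3280787.6 + 3002291.66 = 2567.3 ft.

2567 ft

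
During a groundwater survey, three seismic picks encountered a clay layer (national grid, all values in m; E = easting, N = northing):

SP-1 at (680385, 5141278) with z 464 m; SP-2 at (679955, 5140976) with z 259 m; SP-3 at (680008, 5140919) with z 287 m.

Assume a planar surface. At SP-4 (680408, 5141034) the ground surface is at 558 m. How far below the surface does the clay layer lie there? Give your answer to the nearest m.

Two edge vectors: SP-1→SP-2 = (-430, -302, -205), SP-1→SP-3 = (-377, -359, -177).
Normal n = (SP-1→SP-2) × (SP-1→SP-3) = (-20141, 1175, 40516).
So ∂z/∂E = −n_x/n_z = 0.49711225 and ∂z/∂N = −n_y/n_z = −0.02900089.
Intercept c from SP-1: 464 − 338227.72 + 149101.63 = −188662.09.
At (680408, 5141034): z_contact = 338239.2 − 149094.6 − 188662.09 = 482.5 m.
Depth below ground = 558 − 482.5 = 75 m.

75 m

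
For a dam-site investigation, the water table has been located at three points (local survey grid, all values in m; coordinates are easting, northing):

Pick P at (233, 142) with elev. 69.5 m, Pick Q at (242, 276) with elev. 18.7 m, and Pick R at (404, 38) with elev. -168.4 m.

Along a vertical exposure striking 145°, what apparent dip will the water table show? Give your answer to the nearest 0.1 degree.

33.8°

Two edge vectors: Pick P→Pick Q = (9, 134, -50.8), Pick P→Pick R = (171, -104, -237.9).
Normal n = (Pick P→Pick Q) × (Pick P→Pick R) = (-37161.8, -6545.7, -23850).
So ∂z/∂easting = −n_x/n_z = −1.55815 and ∂z/∂northing = −n_y/n_z = −0.27445.
Unit vector along 145° is (sin 145°, cos 145°) = (0.5736, -0.8192).
Slope in that direction = a·(0.5736) + b·(-0.8192) = −0.66890.
Apparent dip = arctan|0.66890| = 33.8° (true dip is 57.7°, so apparent ≤ true as expected).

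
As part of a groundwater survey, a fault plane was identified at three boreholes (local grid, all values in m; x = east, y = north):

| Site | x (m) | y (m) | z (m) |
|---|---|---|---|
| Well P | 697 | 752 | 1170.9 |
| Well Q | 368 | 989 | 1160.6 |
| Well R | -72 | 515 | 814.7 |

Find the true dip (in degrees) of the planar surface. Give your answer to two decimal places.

Two edge vectors: Well P→Well Q = (-329, 237, -10.3), Well P→Well R = (-769, -237, -356.2).
Normal n = (Well P→Well Q) × (Well P→Well R) = (-86860.5, -109269.1, 260226).
So ∂z/∂x = −n_x/n_z = 0.33379 and ∂z/∂y = −n_y/n_z = 0.41990.
Gradient magnitude |∇z| = √(a² + b²) = √(0.11141 + 0.17632) = 0.53641.
True dip = arctan(0.53641) = 28.21°, dipping toward SW (azimuth ≈ 218°).

28.21°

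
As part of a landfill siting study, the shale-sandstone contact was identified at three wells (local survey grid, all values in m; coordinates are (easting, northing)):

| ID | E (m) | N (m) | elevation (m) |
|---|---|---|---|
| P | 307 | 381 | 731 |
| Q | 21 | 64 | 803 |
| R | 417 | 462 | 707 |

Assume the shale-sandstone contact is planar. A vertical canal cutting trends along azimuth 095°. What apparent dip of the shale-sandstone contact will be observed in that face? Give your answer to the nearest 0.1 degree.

Two edge vectors: P→Q = (-286, -317, 72), P→R = (110, 81, -24).
Normal n = (P→Q) × (P→R) = (1776, 1056, 11704).
So ∂z/∂E = −n_x/n_z = −0.15174 and ∂z/∂N = −n_y/n_z = −0.09023.
Unit vector along 095° is (sin 95°, cos 95°) = (0.9962, -0.0872).
Slope in that direction = a·(0.9962) + b·(-0.0872) = −0.14330.
Apparent dip = arctan|0.14330| = 8.2° (true dip is 10.0°, so apparent ≤ true as expected).

8.2°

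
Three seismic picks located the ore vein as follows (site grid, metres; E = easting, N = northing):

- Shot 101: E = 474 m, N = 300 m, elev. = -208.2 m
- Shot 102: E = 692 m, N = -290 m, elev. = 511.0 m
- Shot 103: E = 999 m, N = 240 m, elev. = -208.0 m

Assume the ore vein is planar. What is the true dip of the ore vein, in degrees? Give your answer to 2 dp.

52.02°

Let the plane be z = a·E + b·N + c.
Shot 102−Shot 101: 218a − 590b = 719.2;  Shot 103−Shot 101: 525a − 60b = 0.2.
Solving gives a = −0.14506, b = −1.27258.
Gradient magnitude |∇z| = √(a² + b²) = √(0.02104 + 1.61946) = 1.28082.
True dip = arctan(1.28082) = 52.02°, dipping toward N (azimuth ≈ 007°).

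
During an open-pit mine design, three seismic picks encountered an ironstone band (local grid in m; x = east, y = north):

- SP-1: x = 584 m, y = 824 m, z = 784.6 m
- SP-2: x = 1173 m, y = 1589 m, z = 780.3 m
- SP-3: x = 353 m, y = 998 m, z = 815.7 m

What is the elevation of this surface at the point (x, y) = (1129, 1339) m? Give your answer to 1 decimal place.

768.7 m

Two edge vectors: SP-1→SP-2 = (589, 765, -4.3), SP-1→SP-3 = (-231, 174, 31.1).
Normal n = (SP-1→SP-2) × (SP-1→SP-3) = (24539.7, -17324.6, 279201).
So ∂z/∂x = −n_x/n_z = −0.087893 and ∂z/∂y = −n_y/n_z = 0.062051.
Intercept c from SP-1: 784.6 + 51.33 − 51.13 = 784.80.
At (1129, 1339): z = −99.2 + 83.1 + 784.80 = 768.7 m.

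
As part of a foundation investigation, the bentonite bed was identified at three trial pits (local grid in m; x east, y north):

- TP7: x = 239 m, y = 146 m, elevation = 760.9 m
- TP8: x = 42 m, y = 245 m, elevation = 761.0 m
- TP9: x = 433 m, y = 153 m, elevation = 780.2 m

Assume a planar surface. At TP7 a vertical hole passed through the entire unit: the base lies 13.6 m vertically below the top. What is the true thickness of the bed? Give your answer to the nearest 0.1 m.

Let the plane be z = a·x + b·y + c.
TP8−TP7: −197a + 99b = 0.1;  TP9−TP7: 194a + 7b = 19.3.
Solving gives a = 0.09279, b = 0.18564.
|∇z| = √(a²+b²) = 0.20754, so dip δ = arctan(0.20754) = 11.72°.
True thickness = vertical thickness × cos δ = 13.6 × cos 11.72° = 13.3 m.

13.3 m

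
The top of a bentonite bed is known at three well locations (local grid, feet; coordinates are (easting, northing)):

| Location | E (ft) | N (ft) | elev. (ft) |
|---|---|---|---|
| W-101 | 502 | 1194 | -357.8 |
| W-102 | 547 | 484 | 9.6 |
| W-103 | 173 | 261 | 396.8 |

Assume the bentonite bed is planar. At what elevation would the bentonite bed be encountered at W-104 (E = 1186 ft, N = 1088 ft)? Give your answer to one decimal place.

Two edge vectors: W-101→W-102 = (45, -710, 367.4), W-101→W-103 = (-329, -933, 754.6).
Normal n = (W-101→W-102) × (W-101→W-103) = (-192981.8, -154831.6, -275575).
So ∂z/∂E = −n_x/n_z = −0.700288 and ∂z/∂N = −n_y/n_z = −0.561849.
Intercept c from W-101: -357.8 + 351.54 + 670.85 = 664.59.
At (1186, 1088): z = −830.5 − 611.3 + 664.59 = -777.2 ft.

-777.2 ft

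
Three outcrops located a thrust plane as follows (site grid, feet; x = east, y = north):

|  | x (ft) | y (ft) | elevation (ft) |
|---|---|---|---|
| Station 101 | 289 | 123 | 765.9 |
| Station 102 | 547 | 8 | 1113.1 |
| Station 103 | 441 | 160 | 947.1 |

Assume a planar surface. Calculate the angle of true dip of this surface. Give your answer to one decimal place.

Two edge vectors: Station 101→Station 102 = (258, -115, 347.2), Station 101→Station 103 = (152, 37, 181.2).
Normal n = (Station 101→Station 102) × (Station 101→Station 103) = (-33684.4, 6024.8, 27026).
So ∂z/∂x = −n_x/n_z = 1.24637 and ∂z/∂y = −n_y/n_z = −0.22293.
Gradient magnitude |∇z| = √(a² + b²) = √(1.55344 + 0.04970) = 1.26615.
True dip = arctan(1.26615) = 51.7°, dipping toward W (azimuth ≈ 280°).

51.7°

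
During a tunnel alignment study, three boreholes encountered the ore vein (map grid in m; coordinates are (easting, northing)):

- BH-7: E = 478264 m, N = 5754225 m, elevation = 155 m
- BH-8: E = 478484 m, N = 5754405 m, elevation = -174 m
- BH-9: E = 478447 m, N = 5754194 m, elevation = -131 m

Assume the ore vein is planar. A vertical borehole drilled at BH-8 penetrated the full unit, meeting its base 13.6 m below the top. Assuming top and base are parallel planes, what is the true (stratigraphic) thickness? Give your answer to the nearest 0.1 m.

7.4 m

Let the plane be z = a·E + b·N + c.
BH-8−BH-7: 220a + 180b = −329;  BH-9−BH-7: 183a − 31b = −286.
Solving gives a = −1.55128, b = 0.06823.
|∇z| = √(a²+b²) = 1.55278, so dip δ = arctan(1.55278) = 57.22°.
True thickness = vertical thickness × cos δ = 13.6 × cos 57.22° = 7.4 m.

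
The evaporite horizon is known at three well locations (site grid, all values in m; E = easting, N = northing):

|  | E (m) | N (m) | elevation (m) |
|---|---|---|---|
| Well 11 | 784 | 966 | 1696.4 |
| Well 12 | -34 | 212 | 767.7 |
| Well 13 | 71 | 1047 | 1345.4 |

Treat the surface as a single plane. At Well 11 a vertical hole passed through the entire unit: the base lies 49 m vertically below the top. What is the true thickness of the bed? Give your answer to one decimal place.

37.6 m

Let the plane be z = a·E + b·N + c.
Well 12−Well 11: −818a − 754b = −928.7;  Well 13−Well 11: −713a + 81b = −351.
Solving gives a = 0.56284, b = 0.62108.
|∇z| = √(a²+b²) = 0.83817, so dip δ = arctan(0.83817) = 39.97°.
True thickness = vertical thickness × cos δ = 49 × cos 39.97° = 37.6 m.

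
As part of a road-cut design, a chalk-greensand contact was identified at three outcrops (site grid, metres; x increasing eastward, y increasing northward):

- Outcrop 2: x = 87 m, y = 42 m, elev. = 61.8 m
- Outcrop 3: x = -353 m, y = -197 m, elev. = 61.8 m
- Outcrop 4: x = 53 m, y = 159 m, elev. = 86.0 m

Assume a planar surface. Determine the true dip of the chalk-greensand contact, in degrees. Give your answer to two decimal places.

11.49°

Let the plane be z = a·x + b·y + c.
Outcrop 3−Outcrop 2: −440a − 239b = 0;  Outcrop 4−Outcrop 2: −34a + 117b = 24.2.
Solving gives a = −0.09703, b = 0.17864.
Gradient magnitude |∇z| = √(a² + b²) = √(0.00942 + 0.03191) = 0.20329.
True dip = arctan(0.20329) = 11.49°, dipping toward SSE (azimuth ≈ 151°).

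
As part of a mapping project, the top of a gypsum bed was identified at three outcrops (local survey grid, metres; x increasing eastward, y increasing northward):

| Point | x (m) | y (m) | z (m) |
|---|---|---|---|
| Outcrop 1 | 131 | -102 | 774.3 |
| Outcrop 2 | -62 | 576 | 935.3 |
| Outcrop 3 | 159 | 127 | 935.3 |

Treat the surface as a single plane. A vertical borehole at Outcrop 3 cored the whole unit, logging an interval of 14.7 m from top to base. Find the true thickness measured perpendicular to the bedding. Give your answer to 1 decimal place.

9.1 m

Two edge vectors: Outcrop 1→Outcrop 2 = (-193, 678, 161), Outcrop 1→Outcrop 3 = (28, 229, 161).
Normal n = (Outcrop 1→Outcrop 2) × (Outcrop 1→Outcrop 3) = (72289, 35581, -63181).
So ∂z/∂x = −n_x/n_z = 1.14416 and ∂z/∂y = −n_y/n_z = 0.56316.
|∇z| = √(a²+b²) = 1.27524, so dip δ = arctan(1.27524) = 51.90°.
True thickness = vertical thickness × cos δ = 14.7 × cos 51.90° = 9.1 m.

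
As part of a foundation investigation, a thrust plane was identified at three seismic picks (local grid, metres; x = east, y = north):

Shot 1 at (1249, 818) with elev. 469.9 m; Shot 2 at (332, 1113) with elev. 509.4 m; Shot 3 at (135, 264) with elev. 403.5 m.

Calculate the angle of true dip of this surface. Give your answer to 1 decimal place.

7.1°

Let the plane be z = a·x + b·y + c.
Shot 2−Shot 1: −917a + 295b = 39.5;  Shot 3−Shot 1: −1114a − 554b = −66.4.
Solving gives a = −0.00274, b = 0.12537.
Gradient magnitude |∇z| = √(a² + b²) = √(0.00001 + 0.01572) = 0.12540.
True dip = arctan(0.12540) = 7.1°, dipping toward S (azimuth ≈ 179°).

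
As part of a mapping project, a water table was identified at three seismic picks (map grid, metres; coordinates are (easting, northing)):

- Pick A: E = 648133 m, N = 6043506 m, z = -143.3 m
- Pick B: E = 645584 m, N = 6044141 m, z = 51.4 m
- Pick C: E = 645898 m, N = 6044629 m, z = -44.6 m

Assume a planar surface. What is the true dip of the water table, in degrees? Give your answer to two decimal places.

Two edge vectors: Pick A→Pick B = (-2549, 635, 194.7), Pick A→Pick C = (-2235, 1123, 98.7).
Normal n = (Pick A→Pick B) × (Pick A→Pick C) = (-155973.6, -183568.2, -1443302).
So ∂z/∂E = −n_x/n_z = −0.10807 and ∂z/∂N = −n_y/n_z = −0.12719.
Gradient magnitude |∇z| = √(a² + b²) = √(0.01168 + 0.01618) = 0.16690.
True dip = arctan(0.16690) = 9.48°, dipping toward NE (azimuth ≈ 040°).

9.48°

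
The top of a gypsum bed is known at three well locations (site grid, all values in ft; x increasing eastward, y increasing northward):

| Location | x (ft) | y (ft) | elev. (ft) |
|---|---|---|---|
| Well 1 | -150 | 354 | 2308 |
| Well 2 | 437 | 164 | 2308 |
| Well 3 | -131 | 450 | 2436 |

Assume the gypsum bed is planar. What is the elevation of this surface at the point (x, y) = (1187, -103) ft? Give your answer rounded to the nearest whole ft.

Let the plane be z = a·x + b·y + c.
Well 2−Well 1: 587a − 190b = 0;  Well 3−Well 1: 19a + 96b = 128.
Solving gives a = 0.40559, b = 1.25306.
Then c = 2308 − a·-150 − b·354 = 1925.26.
At (1187, -103): z = 481.4 − 129.1 + 1925.26 = 2277.6 ft.

2278 ft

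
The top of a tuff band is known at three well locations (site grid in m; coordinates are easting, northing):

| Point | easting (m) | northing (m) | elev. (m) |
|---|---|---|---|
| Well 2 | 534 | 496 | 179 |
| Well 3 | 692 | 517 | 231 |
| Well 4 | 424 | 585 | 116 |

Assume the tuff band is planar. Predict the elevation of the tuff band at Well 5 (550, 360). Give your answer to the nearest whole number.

Two edge vectors: Well 2→Well 3 = (158, 21, 52), Well 2→Well 4 = (-110, 89, -63).
Normal n = (Well 2→Well 3) × (Well 2→Well 4) = (-5951, 4234, 16372).
So ∂z/∂easting = −n_x/n_z = 0.36349 and ∂z/∂northing = −n_y/n_z = −0.25861.
Intercept c from Well 2: 179 − 194.10 + 128.27 = 113.17.
At (550, 360): z = 199.9 − 93.1 + 113.17 = 220.0 m.

220 m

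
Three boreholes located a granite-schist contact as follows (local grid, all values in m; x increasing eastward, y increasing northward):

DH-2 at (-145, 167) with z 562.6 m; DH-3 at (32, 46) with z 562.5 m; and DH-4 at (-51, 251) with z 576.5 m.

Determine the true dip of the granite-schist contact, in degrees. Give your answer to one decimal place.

6.5°

Let the plane be z = a·x + b·y + c.
DH-3−DH-2: 177a − 121b = −0.1;  DH-4−DH-2: 94a + 84b = 13.9.
Solving gives a = 0.06377, b = 0.09411.
Gradient magnitude |∇z| = √(a² + b²) = √(0.00407 + 0.00886) = 0.11368.
True dip = arctan(0.11368) = 6.5°, dipping toward SW (azimuth ≈ 214°).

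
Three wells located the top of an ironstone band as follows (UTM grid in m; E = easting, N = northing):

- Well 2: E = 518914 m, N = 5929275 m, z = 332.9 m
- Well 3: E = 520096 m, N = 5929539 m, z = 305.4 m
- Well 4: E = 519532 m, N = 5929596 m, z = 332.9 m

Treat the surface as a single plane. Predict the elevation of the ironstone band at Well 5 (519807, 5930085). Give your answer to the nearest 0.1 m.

Two edge vectors: Well 2→Well 3 = (1182, 264, -27.5), Well 2→Well 4 = (618, 321, 0).
Normal n = (Well 2→Well 3) × (Well 2→Well 4) = (8827.5, -16995, 216270).
So ∂z/∂E = −n_x/n_z = −0.040817034 and ∂z/∂N = −n_y/n_z = 0.078582328.
Intercept c from Well 2: 332.9 + 21180.53 − 465936.23 = −444422.80.
At (519807, 5930085): z = −21217.0 + 465999.9 − 444422.80 = 360.1 m.

360.1 m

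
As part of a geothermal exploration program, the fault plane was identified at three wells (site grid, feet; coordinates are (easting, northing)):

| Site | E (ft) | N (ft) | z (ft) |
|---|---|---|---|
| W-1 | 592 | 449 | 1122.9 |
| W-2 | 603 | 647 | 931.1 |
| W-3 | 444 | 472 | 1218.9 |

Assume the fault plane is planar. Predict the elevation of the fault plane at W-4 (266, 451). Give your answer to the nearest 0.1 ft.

1379.4 ft

Let the plane be z = a·E + b·N + c.
W-2−W-1: 11a + 198b = −191.8;  W-3−W-1: −148a + 23b = 96.
Solving gives a = −0.79235, b = −0.92467.
Then c = 1122.9 − a·592 − b·449 = 2007.15.
At (266, 451): z = −210.8 − 417.0 + 2007.15 = 1379.4 ft.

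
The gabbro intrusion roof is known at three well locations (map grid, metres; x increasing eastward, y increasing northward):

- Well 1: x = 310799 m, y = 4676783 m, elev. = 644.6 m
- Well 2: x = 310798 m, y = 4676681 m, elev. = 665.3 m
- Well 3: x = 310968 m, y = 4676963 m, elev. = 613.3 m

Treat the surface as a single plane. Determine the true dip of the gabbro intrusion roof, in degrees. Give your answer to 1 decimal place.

Let the plane be z = a·x + b·y + c.
Well 2−Well 1: −1a − 102b = 20.7;  Well 3−Well 1: 169a + 180b = −31.3.
Solving gives a = 0.03127, b = −0.20325.
Gradient magnitude |∇z| = √(a² + b²) = √(0.00098 + 0.04131) = 0.20564.
True dip = arctan(0.20564) = 11.6°, dipping toward N (azimuth ≈ 351°).

11.6°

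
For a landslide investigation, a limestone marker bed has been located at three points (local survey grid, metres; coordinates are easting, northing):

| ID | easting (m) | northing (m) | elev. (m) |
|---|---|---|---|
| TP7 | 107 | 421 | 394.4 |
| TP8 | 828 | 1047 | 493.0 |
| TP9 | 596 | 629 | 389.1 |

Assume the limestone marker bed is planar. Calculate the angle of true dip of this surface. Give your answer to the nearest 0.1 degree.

Let the plane be z = a·easting + b·northing + c.
TP8−TP7: 721a + 626b = 98.6;  TP9−TP7: 489a + 208b = −5.3.
Solving gives a = −0.15259, b = 0.33326.
Gradient magnitude |∇z| = √(a² + b²) = √(0.02328 + 0.11106) = 0.36653.
True dip = arctan(0.36653) = 20.1°, dipping toward SSE (azimuth ≈ 155°).

20.1°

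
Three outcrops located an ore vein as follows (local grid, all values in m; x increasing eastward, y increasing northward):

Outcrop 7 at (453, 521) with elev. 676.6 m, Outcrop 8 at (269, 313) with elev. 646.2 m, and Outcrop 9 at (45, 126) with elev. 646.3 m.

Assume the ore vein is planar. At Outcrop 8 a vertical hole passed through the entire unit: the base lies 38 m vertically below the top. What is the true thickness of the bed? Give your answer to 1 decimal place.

30.7 m

Let the plane be z = a·x + b·y + c.
Outcrop 8−Outcrop 7: −184a − 208b = −30.4;  Outcrop 9−Outcrop 7: −408a − 395b = −30.3.
Solving gives a = −0.46829, b = 0.56041.
|∇z| = √(a²+b²) = 0.73031, so dip δ = arctan(0.73031) = 36.14°.
True thickness = vertical thickness × cos δ = 38 × cos 36.14° = 30.7 m.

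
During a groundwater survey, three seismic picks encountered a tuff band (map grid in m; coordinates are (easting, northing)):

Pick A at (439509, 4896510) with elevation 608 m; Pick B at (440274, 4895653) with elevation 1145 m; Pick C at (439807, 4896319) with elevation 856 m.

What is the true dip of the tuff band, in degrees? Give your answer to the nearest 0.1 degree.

Two edge vectors: Pick A→Pick B = (765, -857, 537), Pick A→Pick C = (298, -191, 248).
Normal n = (Pick A→Pick B) × (Pick A→Pick C) = (-109969, -29694, 109271).
So ∂z/∂E = −n_x/n_z = 1.00639 and ∂z/∂N = −n_y/n_z = 0.27175.
Gradient magnitude |∇z| = √(a² + b²) = √(1.01282 + 0.07385) = 1.04243.
True dip = arctan(1.04243) = 46.2°, dipping toward WSW (azimuth ≈ 255°).

46.2°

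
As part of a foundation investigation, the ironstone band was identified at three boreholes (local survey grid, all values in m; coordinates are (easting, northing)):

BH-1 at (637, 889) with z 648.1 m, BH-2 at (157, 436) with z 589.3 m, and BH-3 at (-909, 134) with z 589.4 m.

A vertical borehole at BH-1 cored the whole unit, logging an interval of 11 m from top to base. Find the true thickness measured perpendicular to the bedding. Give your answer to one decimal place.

Let the plane be z = a·E + b·N + c.
BH-2−BH-1: −480a − 453b = −58.8;  BH-3−BH-1: −1546a − 755b = −58.7.
Solving gives a = −0.05268, b = 0.18562.
|∇z| = √(a²+b²) = 0.19295, so dip δ = arctan(0.19295) = 10.92°.
True thickness = vertical thickness × cos δ = 11 × cos 10.92° = 10.8 m.

10.8 m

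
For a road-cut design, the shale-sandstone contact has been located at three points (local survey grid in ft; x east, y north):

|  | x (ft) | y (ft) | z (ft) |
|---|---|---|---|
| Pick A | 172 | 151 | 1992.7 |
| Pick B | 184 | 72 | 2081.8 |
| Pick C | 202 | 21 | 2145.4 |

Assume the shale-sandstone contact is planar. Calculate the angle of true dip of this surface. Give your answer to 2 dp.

Two edge vectors: Pick A→Pick B = (12, -79, 89.1), Pick A→Pick C = (30, -130, 152.7).
Normal n = (Pick A→Pick B) × (Pick A→Pick C) = (-480.3, 840.6, 810).
So ∂z/∂x = −n_x/n_z = 0.59296 and ∂z/∂y = −n_y/n_z = −1.03778.
Gradient magnitude |∇z| = √(a² + b²) = √(0.35161 + 1.07698) = 1.19524.
True dip = arctan(1.19524) = 50.08°, dipping toward NNW (azimuth ≈ 330°).

50.08°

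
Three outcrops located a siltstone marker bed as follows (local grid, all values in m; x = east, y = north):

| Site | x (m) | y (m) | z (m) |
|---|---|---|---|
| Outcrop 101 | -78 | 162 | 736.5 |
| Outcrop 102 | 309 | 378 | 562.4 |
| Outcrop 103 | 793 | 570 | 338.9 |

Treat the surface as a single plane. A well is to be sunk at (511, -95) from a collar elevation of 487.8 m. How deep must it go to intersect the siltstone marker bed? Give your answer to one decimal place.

59.5 m

Two edge vectors: Outcrop 101→Outcrop 102 = (387, 216, -174.1), Outcrop 101→Outcrop 103 = (871, 408, -397.6).
Normal n = (Outcrop 101→Outcrop 102) × (Outcrop 101→Outcrop 103) = (-14848.8, 2230.1, -30240).
So ∂z/∂x = −n_x/n_z = −0.49103 and ∂z/∂y = −n_y/n_z = 0.07375.
Intercept c from Outcrop 101: 736.5 − 38.30 − 11.95 = 686.25.
At (511, -95): z_contact = −250.92 − 7.01 + 686.25 = 428.33 m.
Depth below ground = 487.8 − 428.33 = 59.5 m.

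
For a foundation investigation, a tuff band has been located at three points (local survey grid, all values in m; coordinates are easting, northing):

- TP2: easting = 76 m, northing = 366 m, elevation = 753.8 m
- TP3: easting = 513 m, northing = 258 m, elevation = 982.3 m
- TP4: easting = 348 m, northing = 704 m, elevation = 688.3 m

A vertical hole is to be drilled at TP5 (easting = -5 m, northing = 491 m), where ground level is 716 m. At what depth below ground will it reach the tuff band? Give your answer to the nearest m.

Let the plane be z = a·easting + b·northing + c.
TP3−TP2: 437a − 108b = 228.5;  TP4−TP2: 272a + 338b = −65.5.
Solving gives a = 0.39619, b = −0.51262.
Then c = 753.8 − a·76 − b·366 = 911.31.
At (-5, 491): z_contact = −2.0 − 251.7 + 911.31 = 657.6 m.
Depth below ground = 716 − 657.6 = 58 m.

58 m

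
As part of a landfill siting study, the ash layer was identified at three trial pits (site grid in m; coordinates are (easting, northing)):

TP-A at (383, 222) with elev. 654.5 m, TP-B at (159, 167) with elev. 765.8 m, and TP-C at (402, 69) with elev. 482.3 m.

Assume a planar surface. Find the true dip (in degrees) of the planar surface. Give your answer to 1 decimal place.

51.9°

Let the plane be z = a·E + b·N + c.
TP-B−TP-A: −224a − 55b = 111.3;  TP-C−TP-A: 19a − 153b = −172.2.
Solving gives a = −0.75034, b = 1.03231.
Gradient magnitude |∇z| = √(a² + b²) = √(0.56302 + 1.06566) = 1.27620.
True dip = arctan(1.27620) = 51.9°, dipping toward SE (azimuth ≈ 144°).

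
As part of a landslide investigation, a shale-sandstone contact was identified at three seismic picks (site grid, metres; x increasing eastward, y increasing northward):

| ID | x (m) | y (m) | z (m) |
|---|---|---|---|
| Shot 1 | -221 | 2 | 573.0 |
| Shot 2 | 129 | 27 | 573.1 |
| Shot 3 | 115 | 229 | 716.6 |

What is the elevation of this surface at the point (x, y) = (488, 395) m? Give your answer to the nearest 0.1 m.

815.2 m

Two edge vectors: Shot 1→Shot 2 = (350, 25, 0.1), Shot 1→Shot 3 = (336, 227, 143.6).
Normal n = (Shot 1→Shot 2) × (Shot 1→Shot 3) = (3567.3, -50226.4, 71050).
So ∂z/∂x = −n_x/n_z = −0.05021 and ∂z/∂y = −n_y/n_z = 0.70692.
Intercept c from Shot 1: 573 − 11.10 − 1.41 = 560.49.
At (488, 395): z = −24.5 + 279.2 + 560.49 = 815.2 m.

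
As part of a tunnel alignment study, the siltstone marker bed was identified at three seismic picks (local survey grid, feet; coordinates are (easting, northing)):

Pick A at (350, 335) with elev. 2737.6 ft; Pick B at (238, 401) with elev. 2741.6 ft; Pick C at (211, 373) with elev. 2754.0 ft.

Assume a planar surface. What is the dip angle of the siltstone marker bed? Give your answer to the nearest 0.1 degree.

17.8°

Let the plane be z = a·E + b·N + c.
Pick B−Pick A: −112a + 66b = 4;  Pick C−Pick A: −139a + 38b = 16.4.
Solving gives a = −0.18918, b = −0.26043.
Gradient magnitude |∇z| = √(a² + b²) = √(0.03579 + 0.06782) = 0.32189.
True dip = arctan(0.32189) = 17.8°, dipping toward NE (azimuth ≈ 036°).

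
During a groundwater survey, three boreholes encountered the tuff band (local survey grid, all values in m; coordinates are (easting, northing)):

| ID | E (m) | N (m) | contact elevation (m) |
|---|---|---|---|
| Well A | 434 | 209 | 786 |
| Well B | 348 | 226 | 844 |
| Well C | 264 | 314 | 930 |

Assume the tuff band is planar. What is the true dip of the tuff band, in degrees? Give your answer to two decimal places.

Let the plane be z = a·E + b·N + c.
Well B−Well A: −86a + 17b = 58;  Well C−Well A: −170a + 105b = 144.
Solving gives a = −0.59316, b = 0.41107.
Gradient magnitude |∇z| = √(a² + b²) = √(0.35184 + 0.16898) = 0.72168.
True dip = arctan(0.72168) = 35.82°, dipping toward SE (azimuth ≈ 125°).

35.82°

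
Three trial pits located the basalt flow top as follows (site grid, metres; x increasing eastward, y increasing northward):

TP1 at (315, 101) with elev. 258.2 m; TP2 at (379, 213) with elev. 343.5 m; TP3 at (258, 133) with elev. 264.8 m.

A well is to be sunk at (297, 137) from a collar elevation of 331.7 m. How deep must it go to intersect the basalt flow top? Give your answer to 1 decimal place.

Two edge vectors: TP1→TP2 = (64, 112, 85.3), TP1→TP3 = (-57, 32, 6.6).
Normal n = (TP1→TP2) × (TP1→TP3) = (-1990.4, -5284.5, 8432).
So ∂z/∂x = −n_x/n_z = 0.23605 and ∂z/∂y = −n_y/n_z = 0.62672.
Intercept c from TP1: 258.2 − 74.36 − 63.30 = 120.54.
At (297, 137): z_contact = 70.11 + 85.86 + 120.54 = 276.51 m.
Depth below ground = 331.7 − 276.51 = 55.2 m.

55.2 m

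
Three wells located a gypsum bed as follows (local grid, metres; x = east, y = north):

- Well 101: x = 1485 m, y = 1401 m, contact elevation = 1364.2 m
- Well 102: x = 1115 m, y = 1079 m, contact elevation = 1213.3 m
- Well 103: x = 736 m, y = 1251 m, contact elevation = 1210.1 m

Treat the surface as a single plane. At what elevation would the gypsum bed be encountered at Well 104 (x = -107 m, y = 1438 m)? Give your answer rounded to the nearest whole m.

1144 m

Two edge vectors: Well 101→Well 102 = (-370, -322, -150.9), Well 101→Well 103 = (-749, -150, -154.1).
Normal n = (Well 101→Well 102) × (Well 101→Well 103) = (26985.2, 56007.1, -185678).
So ∂z/∂x = −n_x/n_z = 0.14533 and ∂z/∂y = −n_y/n_z = 0.30164.
Intercept c from Well 101: 1364.2 − 215.82 − 422.59 = 725.79.
At (-107, 1438): z = −15.6 + 433.8 + 725.79 = 1144.0 m.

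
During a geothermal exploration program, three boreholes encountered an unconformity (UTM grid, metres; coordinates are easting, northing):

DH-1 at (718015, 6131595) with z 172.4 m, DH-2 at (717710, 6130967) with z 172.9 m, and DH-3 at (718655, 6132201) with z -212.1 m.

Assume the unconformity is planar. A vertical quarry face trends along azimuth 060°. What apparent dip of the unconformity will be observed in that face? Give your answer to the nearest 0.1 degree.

34.7°

Two edge vectors: DH-1→DH-2 = (-305, -628, 0.5), DH-1→DH-3 = (640, 606, -384.5).
Normal n = (DH-1→DH-2) × (DH-1→DH-3) = (241163, -116952.5, 217090).
So ∂z/∂easting = −n_x/n_z = −1.11089 and ∂z/∂northing = −n_y/n_z = 0.53873.
Unit vector along 060° is (sin 60°, cos 60°) = (0.8660, 0.5000).
Slope in that direction = a·(0.8660) + b·(0.5000) = −0.69269.
Apparent dip = arctan|0.69269| = 34.7° (true dip is 51.0°, so apparent ≤ true as expected).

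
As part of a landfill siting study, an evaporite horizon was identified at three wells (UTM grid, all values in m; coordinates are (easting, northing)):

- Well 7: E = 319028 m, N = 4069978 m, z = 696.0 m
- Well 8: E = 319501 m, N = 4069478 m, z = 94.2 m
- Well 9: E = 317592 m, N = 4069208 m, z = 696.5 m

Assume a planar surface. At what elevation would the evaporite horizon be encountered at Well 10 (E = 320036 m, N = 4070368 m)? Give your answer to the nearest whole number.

576 m

Two edge vectors: Well 7→Well 8 = (473, -500, -601.8), Well 7→Well 9 = (-1436, -770, 0.5).
Normal n = (Well 7→Well 8) × (Well 7→Well 9) = (-463636, 863948.3, -1082210).
So ∂z/∂E = −n_x/n_z = −0.42841593 and ∂z/∂N = −n_y/n_z = 0.79831853.
Intercept c from Well 7: 696 + 136676.68 − 3249138.87 = −3111766.19.
At (320036, 4070368): z = −137108.5 + 3249450.2 − 3111766.19 = 575.5 m.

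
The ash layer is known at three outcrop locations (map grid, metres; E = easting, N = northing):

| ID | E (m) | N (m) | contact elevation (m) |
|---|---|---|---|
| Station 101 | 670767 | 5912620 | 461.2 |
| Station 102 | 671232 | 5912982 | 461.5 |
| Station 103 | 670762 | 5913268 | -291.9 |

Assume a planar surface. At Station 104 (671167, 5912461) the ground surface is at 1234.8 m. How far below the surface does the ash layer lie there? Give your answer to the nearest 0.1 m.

Two edge vectors: Station 101→Station 102 = (465, 362, 0.3), Station 101→Station 103 = (-5, 648, -753.1).
Normal n = (Station 101→Station 102) × (Station 101→Station 103) = (-272816.6, 350190, 303130).
So ∂z/∂E = −n_x/n_z = 0.899998680 and ∂z/∂N = −n_y/n_z = −1.155246924.
Intercept c from Station 101: 461.2 − 603689.41 + 6830536.07 = 6227307.85.
At (671167, 5912461): z_contact = 604049.41 − 6830352.38 + 6227307.85 = 1004.88 m.
Depth below ground = 1234.8 − 1004.88 = 229.9 m.

229.9 m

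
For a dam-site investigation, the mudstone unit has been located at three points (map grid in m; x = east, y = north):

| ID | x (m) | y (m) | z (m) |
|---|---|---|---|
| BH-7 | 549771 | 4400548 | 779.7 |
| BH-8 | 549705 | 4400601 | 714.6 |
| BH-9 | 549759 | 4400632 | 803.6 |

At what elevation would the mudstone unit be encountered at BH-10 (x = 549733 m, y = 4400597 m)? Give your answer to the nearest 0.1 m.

751.1 m

Let the plane be z = a·x + b·y + c.
BH-8−BH-7: −66a + 53b = −65.1;  BH-9−BH-7: −12a + 84b = 23.9.
Solving gives a = 1.372269764, b = 0.480562347.
Then c = 779.7 − a·549771 − b·4400548 = −2868392.10.
At (549733, 4400597): z = 754382.0 + 2114761.2 − 2868392.10 = 751.1 m.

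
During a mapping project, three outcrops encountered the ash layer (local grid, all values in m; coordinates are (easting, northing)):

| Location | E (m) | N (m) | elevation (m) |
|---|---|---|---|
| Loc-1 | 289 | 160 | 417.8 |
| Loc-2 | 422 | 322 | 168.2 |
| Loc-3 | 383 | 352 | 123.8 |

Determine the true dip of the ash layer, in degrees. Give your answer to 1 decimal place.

Two edge vectors: Loc-1→Loc-2 = (133, 162, -249.6), Loc-1→Loc-3 = (94, 192, -294).
Normal n = (Loc-1→Loc-2) × (Loc-1→Loc-3) = (295.2, 15639.6, 10308).
So ∂z/∂E = −n_x/n_z = −0.02864 and ∂z/∂N = −n_y/n_z = −1.51723.
Gradient magnitude |∇z| = √(a² + b²) = √(0.00082 + 2.30198) = 1.51750.
True dip = arctan(1.51750) = 56.6°, dipping toward N (azimuth ≈ 001°).

56.6°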